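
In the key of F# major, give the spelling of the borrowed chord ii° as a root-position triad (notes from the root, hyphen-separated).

ii° is built on scale degree 2, which is G# in both F# major and its parallel. Building the diminished chord from the parallel minor on G#: G#–B–D.

G#-B-D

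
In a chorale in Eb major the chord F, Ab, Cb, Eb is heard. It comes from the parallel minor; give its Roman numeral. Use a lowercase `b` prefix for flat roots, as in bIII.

iiø7

F is scale degree 2 in Eb major. F–Ab–Cb–Eb is a half-diminished-seventh chord — the form found in Eb minor, not the diatonic ii (Fm). Borrowed into Eb major it is written iiø7.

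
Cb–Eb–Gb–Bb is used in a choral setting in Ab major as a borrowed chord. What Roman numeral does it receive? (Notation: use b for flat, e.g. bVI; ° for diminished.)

Cb is the lowered form of scale degree 3 in Ab major (the diatonic degree 3 is C). Cb–Eb–Gb–Bb is a major-seventh chord — the form found in Ab minor, not the diatonic iii (Cm). Borrowed into Ab major it is written bIIImaj7.

bIIImaj7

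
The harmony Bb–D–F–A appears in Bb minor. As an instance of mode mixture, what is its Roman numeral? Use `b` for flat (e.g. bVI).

Imaj7

The root Bb is the diatonic 1st degree of Bb minor; the borrowing shows in the chord quality. Diatonically Bb minor has Bbm (i) on that degree; Bb–D–F–A is instead the major-seventh chord native to Bb major, so it takes the label Imaj7.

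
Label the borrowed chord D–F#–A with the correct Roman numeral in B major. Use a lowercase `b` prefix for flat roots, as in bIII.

The root D is the lowered 3rd scale degree — diatonically B major has D# there. The diatonic chord on degree 3 would be D#m (iii), but D–F#–A is the major chord from B minor. As a borrowed chord it is labeled bIII.

bIII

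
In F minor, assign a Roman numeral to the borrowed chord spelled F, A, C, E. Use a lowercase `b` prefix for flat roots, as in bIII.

The root F is the diatonic 1st degree of F minor; the borrowing shows in the chord quality. Diatonically F minor has Fm (i) on that degree; F–A–C–E is instead the major-seventh chord native to F major, so it takes the label Imaj7.

Imaj7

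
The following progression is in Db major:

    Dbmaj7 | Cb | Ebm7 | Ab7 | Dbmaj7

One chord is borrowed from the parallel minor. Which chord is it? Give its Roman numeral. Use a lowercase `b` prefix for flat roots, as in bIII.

In Db major the diatonic chords are Db, Ebm, Fm, Gb, Ab, Bbm, Cdim. Dbmaj7, Ebm7 and Ab7 are all diatonic. Cb (Cb–Eb–Gb) doesn't fit — on degree 7 Db major would have Cdim (vii°). Cb is the degree-7 chord of Db minor, so it is the borrowed bVII.

bVII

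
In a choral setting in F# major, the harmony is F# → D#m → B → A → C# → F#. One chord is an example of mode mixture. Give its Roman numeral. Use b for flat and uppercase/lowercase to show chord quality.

F# major has the diatonic set F#, G#m, A#m, B, C#, D#m, E#dim. F#, D#m, B and C# all belong to that set. But A (A–C#–E) is foreign: the diatonic iii on degree 3 is A#m, whereas A comes from F# minor. It is labeled bIII.

bIII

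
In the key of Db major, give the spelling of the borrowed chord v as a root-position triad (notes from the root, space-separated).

Ab Cb Eb

v is built on scale degree 5, which is Ab in both Db major and its parallel. Stacking thirds in Db minor on Ab gives Ab–Cb–Eb.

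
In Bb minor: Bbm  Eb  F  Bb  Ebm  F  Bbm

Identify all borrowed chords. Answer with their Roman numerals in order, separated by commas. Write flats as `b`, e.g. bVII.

IV, I

Bb minor has the diatonic set Bbm, Cdim, Db, Ebm, F, Gb, Ab (with V from harmonic minor). Bbm, F and Ebm all belong to that set. Eb (Eb–G–Bb) doesn't fit — on degree 4 Bb minor would have Ebm (iv). Eb is the degree-4 chord of Bb major, so it is the borrowed IV. Bb (Bb–D–F) doesn't fit — on degree 1 Bb minor would have Bbm (i). Bb is the degree-1 chord of Bb major, so it is the borrowed I.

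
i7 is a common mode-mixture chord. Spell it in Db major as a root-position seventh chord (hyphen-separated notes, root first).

i7 is built on scale degree 1, which is Db in both Db major and its parallel. In Db minor the chord on Db is Db–Fb–Ab–Cb.

Db-Fb-Ab-Cb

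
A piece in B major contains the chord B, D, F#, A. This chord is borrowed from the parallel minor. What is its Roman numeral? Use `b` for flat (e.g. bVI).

The root B is the diatonic 1st degree of B major; the borrowing shows in the chord quality. Diatonically B major has B (I) on that degree; B–D–F#–A is instead the minor-seventh chord native to B minor, so it takes the label i7.

i7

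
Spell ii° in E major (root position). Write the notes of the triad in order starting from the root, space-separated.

F# A C

ii° is built on scale degree 2, which is F# in both E major and its parallel. Stacking thirds in E minor on F# gives F#–A–C.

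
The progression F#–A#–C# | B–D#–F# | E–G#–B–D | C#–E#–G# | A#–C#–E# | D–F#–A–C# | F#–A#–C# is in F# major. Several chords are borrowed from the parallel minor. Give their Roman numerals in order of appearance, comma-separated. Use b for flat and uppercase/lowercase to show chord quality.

F# major has the diatonic set F#, G#m, A#m, B, C#, D#m, E#dim. F#–A#–C# = F#, B–D#–F# = B, C#–E#–G# = C# and A#–C#–E# = A#m are all diatonic. E–G#–B–D is not: scale degree 7 in F# major carries E#dim (vii°). In F# minor the chord on that degree is E7, so here it functions as bVII7, borrowed from the parallel minor. But D–F#–A–C# is foreign: the diatonic vi on degree 6 is D#m, whereas Dmaj7 comes from F# minor. It is labeled bVImaj7.

bVII7, bVImaj7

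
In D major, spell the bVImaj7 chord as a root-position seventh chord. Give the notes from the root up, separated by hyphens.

bVImaj7 is built on the lowered scale degree 6. In D major degree 6 is B; lowered it becomes Bb. Building the major-seventh chord from the parallel minor on Bb: Bb–D–F–A.

Bb-D-F-A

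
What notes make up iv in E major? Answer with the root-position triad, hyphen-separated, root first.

A-C-E

The root, A, is scale degree 4 — the same note in E major and E minor; only the chord quality changes. Building the minor chord from the parallel minor on A: A–C–E.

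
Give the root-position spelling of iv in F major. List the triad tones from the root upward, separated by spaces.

Bb Db F

iv is built on scale degree 4, which is Bb in both F major and its parallel. In F minor the chord on Bb is Bb–Db–F.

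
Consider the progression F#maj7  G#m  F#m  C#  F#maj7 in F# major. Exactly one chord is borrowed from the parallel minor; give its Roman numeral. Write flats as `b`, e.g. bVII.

In F# major the diatonic chords are F#, G#m, A#m, B, C#, D#m, E#dim. F#maj7, G#m and C# are all diatonic. F#m (F#–A–C#) is not: scale degree 1 in F# major carries F# (I). In F# minor the chord on that degree is F#m, so here it functions as i, borrowed from the parallel minor.

i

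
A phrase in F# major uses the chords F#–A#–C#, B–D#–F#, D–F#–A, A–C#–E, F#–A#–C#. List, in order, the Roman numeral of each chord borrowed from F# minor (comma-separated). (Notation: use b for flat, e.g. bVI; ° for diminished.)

bVI, bIII

F# major has the diatonic set F#, G#m, A#m, B, C#, D#m, E#dim. Of the given chords, F#–A#–C# = F# and B–D#–F# = B are diatonic. D–F#–A is not: scale degree 6 in F# major carries D#m (vi). In F# minor the chord on that degree is D, so here it functions as bVI, borrowed from the parallel minor. A–C#–E doesn't fit — on degree 3 F# major would have A#m (iii). A is the degree-3 chord of F# minor, so it is the borrowed bIII.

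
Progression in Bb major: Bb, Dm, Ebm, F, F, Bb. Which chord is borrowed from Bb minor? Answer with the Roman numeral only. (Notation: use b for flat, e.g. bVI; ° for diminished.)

In Bb major the diatonic chords are Bb, Cm, Dm, Eb, F, Gm, Adim. Bb, Dm and F are all diatonic. But Ebm (Eb–Gb–Bb) is foreign: the diatonic IV on degree 4 is Eb, whereas Ebm comes from Bb minor. It is labeled iv.

iv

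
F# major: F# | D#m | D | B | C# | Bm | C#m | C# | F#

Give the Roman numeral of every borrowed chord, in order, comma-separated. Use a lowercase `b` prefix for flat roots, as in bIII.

F# major has the diatonic set F#, G#m, A#m, B, C#, D#m, E#dim. F#, D#m, B and C# all belong to that set. D (D–F#–A) is not: scale degree 6 in F# major carries D#m (vi). In F# minor the chord on that degree is D, so here it functions as bVI, borrowed from the parallel minor. Bm (B–D–F#) doesn't fit — on degree 4 F# major would have B (IV). Bm is the degree-4 chord of F# minor, so it is the borrowed iv. C#m (C#–E–G#) doesn't fit — on degree 5 F# major would have C# (V). C#m is the degree-5 chord of F# minor, so it is the borrowed v.

bVI, iv, v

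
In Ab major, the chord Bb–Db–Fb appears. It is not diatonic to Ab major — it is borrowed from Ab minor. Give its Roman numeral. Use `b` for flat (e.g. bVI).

ii°

The root Bb is the diatonic 2nd degree of Ab major; the borrowing shows in the chord quality. The diatonic chord on degree 2 would be Bbm (ii), but Bb–Db–Fb is the diminished chord from Ab minor. As a borrowed chord it is labeled ii°.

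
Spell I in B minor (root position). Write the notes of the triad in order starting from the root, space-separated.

B D# F#

The root, B, is scale degree 1 — the same note in B minor and B major; only the chord quality changes. Stacking thirds in B major on B gives B–D#–F#.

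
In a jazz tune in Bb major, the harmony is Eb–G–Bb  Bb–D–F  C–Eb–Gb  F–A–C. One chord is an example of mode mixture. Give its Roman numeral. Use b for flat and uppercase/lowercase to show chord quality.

The diatonic triads in Bb major are Bb, Cm, Dm, Eb, F, Gm, Adim. Eb–G–Bb = Eb, Bb–D–F = Bb and F–A–C = F are all diatonic. C–Eb–Gb is not: scale degree 2 in Bb major carries Cm (ii). In Bb minor the chord on that degree is Cdim, so here it functions as ii°, borrowed from the parallel minor.

ii°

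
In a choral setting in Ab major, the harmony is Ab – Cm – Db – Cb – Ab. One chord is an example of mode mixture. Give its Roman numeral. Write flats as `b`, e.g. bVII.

In Ab major the diatonic chords are Ab, Bbm, Cm, Db, Eb, Fm, Gdim. Of the given chords, Ab, Cm and Db are diatonic. But Cb (Cb–Eb–Gb) is foreign: the diatonic iii on degree 3 is Cm, whereas Cb comes from Ab minor. It is labeled bIII.

bIII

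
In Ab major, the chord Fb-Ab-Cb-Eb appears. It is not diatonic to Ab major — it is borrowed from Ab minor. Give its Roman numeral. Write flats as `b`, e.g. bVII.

bVImaj7

In Ab major scale degree 6 is F; Fb is its lowered form, from Ab minor. Fb–Ab–Cb–Eb is a major-seventh chord — the form found in Ab minor, not the diatonic vi (Fm). Borrowed into Ab major it is written bVImaj7.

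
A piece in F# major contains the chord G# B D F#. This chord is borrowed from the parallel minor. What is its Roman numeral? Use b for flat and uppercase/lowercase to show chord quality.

The root G# is the diatonic 2nd degree of F# major; the borrowing shows in the chord quality. G#–B–D–F# is a half-diminished-seventh chord — the form found in F# minor, not the diatonic ii (G#m). Borrowed into F# major it is written iiø7.

iiø7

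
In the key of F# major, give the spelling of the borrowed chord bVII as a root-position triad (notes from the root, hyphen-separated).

Scale degree 7 in F# major is E#. bVII uses the lowered form, E, taken from F# minor. In F# minor the chord on E is E–G#–B.

E-G#-B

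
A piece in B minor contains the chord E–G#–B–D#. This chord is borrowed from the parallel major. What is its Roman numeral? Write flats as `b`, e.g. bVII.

IVmaj7

E is scale degree 4 in B minor. Diatonically B minor has Em (iv) on that degree; E–G#–B–D# is instead the major-seventh chord native to B major, so it takes the label IVmaj7.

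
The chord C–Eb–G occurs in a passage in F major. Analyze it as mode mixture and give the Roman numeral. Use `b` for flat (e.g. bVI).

v

C is scale degree 5 in F major. The diatonic chord on degree 5 would be C (V), but C–Eb–G is the minor chord from F minor. As a borrowed chord it is labeled v.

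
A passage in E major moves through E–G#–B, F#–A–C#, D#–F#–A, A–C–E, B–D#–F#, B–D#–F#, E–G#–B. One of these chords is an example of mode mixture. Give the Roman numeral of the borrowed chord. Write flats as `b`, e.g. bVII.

iv

E major has the diatonic set E, F#m, G#m, A, B, C#m, D#dim. E–G#–B = E, F#–A–C# = F#m, D#–F#–A = D#dim and B–D#–F# = B are all diatonic. But A–C–E is foreign: the diatonic IV on degree 4 is A, whereas Am comes from E minor. It is labeled iv.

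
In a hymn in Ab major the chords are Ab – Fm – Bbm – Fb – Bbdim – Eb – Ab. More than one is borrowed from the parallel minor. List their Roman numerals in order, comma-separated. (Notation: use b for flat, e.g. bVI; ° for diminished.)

Ab major has the diatonic set Ab, Bbm, Cm, Db, Eb, Fm, Gdim. Ab, Fm, Bbm and Eb are all diatonic. Fb (Fb–Ab–Cb) doesn't fit — on degree 6 Ab major would have Fm (vi). Fb is the degree-6 chord of Ab minor, so it is the borrowed bVI. But Bbdim (Bb–Db–Fb) is foreign: the diatonic ii on degree 2 is Bbm, whereas Bbdim comes from Ab minor. It is labeled ii°.

bVI, ii°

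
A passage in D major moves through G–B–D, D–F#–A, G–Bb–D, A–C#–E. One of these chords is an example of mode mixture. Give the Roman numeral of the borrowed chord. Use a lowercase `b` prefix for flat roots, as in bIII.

iv

In D major the diatonic chords are D, Em, F#m, G, A, Bm, C#dim. Of the given chords, G–B–D = G, D–F#–A = D and A–C#–E = A are diatonic. But G–Bb–D is foreign: the diatonic IV on degree 4 is G, whereas Gm comes from D minor. It is labeled iv.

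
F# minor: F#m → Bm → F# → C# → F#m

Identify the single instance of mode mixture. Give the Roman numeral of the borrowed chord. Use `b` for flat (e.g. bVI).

I

In F# minor (with V from harmonic minor) the diatonic chords are F#m, G#dim, A, Bm, C#, D, E. Of the given chords, F#m, Bm and C# are diatonic. F# (F#–A#–C#) doesn't fit — on degree 1 F# minor would have F#m (i). F# is the degree-1 chord of F# major, so it is the borrowed I.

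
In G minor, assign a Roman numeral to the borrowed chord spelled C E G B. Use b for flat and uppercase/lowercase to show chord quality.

C is scale degree 4 in G minor. Diatonically G minor has Cm (iv) on that degree; C–E–G–B is instead the major-seventh chord native to G major, so it takes the label IVmaj7.

IVmaj7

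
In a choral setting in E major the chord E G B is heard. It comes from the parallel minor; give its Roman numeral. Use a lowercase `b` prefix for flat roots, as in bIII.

i

The root E is the diatonic 1st degree of E major; the borrowing shows in the chord quality. E–G–B is a minor chord — the form found in E minor, not the diatonic I (E). Borrowed into E major it is written i.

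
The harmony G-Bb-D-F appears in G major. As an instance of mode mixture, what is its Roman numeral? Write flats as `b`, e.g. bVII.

G is scale degree 1 in G major. The diatonic chord on degree 1 would be G (I), but G–Bb–D–F is the minor-seventh chord from G minor. As a borrowed chord it is labeled i7.

i7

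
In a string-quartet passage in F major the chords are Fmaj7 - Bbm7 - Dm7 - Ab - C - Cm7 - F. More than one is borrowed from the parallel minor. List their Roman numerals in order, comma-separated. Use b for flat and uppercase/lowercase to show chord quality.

In F major the diatonic chords are F, Gm, Am, Bb, C, Dm, Edim. Of the given chords, Fmaj7, Dm7, C and F are diatonic. Bbm7 (Bb–Db–F–Ab) is not: scale degree 4 in F major carries Bb (IV). In F minor the chord on that degree is Bbm7, so here it functions as iv7, borrowed from the parallel minor. Ab (Ab–C–Eb) is not: scale degree 3 in F major carries Am (iii). In F minor the chord on that degree is Ab, so here it functions as bIII, borrowed from the parallel minor. Cm7 (C–Eb–G–Bb) doesn't fit — on degree 5 F major would have C (V). Cm7 is the degree-5 chord of F minor, so it is the borrowed v7.

iv7, bIII, v7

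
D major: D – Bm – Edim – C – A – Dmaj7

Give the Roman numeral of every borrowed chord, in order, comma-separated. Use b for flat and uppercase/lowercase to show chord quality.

ii°, bVII

In D major the diatonic chords are D, Em, F#m, G, A, Bm, C#dim. D, Bm, A and Dmaj7 all belong to that set. Edim (E–G–Bb) doesn't fit — on degree 2 D major would have Em (ii). Edim is the degree-2 chord of D minor, so it is the borrowed ii°. But C (C–E–G) is foreign: the diatonic vii° on degree 7 is C#dim, whereas C comes from D minor. It is labeled bVII.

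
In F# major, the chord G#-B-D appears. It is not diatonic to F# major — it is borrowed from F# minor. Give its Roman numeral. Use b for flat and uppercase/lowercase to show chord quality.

The root G# is the diatonic 2nd degree of F# major; the borrowing shows in the chord quality. The diatonic chord on degree 2 would be G#m (ii), but G#–B–D is the diminished chord from F# minor. As a borrowed chord it is labeled ii°.

ii°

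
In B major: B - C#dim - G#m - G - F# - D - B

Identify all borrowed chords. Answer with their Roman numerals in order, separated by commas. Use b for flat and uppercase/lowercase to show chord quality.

B major has the diatonic set B, C#m, D#m, E, F#, G#m, A#dim. B, G#m and F# are all diatonic. But C#dim (C#–E–G) is foreign: the diatonic ii on degree 2 is C#m, whereas C#dim comes from B minor. It is labeled ii°. G (G–B–D) doesn't fit — on degree 6 B major would have G#m (vi). G is the degree-6 chord of B minor, so it is the borrowed bVI. But D (D–F#–A) is foreign: the diatonic iii on degree 3 is D#m, whereas D comes from B minor. It is labeled bIII.

ii°, bVI, bIII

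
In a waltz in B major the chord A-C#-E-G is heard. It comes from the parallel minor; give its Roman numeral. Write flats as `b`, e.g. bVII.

A is the lowered form of scale degree 7 in B major (the diatonic degree 7 is A#). A–C#–E–G is a dominant-seventh chord — the form found in B minor, not the diatonic vii° (A#dim). Borrowed into B major it is written bVII7.

bVII7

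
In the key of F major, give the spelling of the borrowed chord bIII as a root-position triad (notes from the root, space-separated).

Ab C Eb

Scale degree 3 in F major is A. bIII uses the lowered form, Ab, taken from F minor. Stacking thirds in F minor on Ab gives Ab–C–Eb.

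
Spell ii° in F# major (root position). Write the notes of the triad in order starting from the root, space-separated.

G# B D

ii° is built on scale degree 2, which is G# in both F# major and its parallel. Building the diminished chord from the parallel minor on G#: G#–B–D.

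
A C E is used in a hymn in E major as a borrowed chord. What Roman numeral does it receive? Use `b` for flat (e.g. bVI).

The root A is the diatonic 4th degree of E major; the borrowing shows in the chord quality. The diatonic chord on degree 4 would be A (IV), but A–C–E is the minor chord from E minor. As a borrowed chord it is labeled iv.

iv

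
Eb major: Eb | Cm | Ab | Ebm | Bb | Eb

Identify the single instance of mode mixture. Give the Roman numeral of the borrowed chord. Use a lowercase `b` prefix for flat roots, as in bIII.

i

In Eb major the diatonic chords are Eb, Fm, Gm, Ab, Bb, Cm, Ddim. Of the given chords, Eb, Cm, Ab and Bb are diatonic. But Ebm (Eb–Gb–Bb) is foreign: the diatonic I on degree 1 is Eb, whereas Ebm comes from Eb minor. It is labeled i.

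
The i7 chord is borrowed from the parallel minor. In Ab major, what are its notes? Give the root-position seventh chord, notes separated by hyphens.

Ab-Cb-Eb-Gb

i7 is built on scale degree 1, which is Ab in both Ab major and its parallel. Stacking thirds in Ab minor on Ab gives Ab–Cb–Eb–Gb.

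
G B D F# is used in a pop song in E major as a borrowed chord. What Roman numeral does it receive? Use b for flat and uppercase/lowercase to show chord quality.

bIIImaj7

G is the lowered form of scale degree 3 in E major (the diatonic degree 3 is G#). G–B–D–F# is a major-seventh chord — the form found in E minor, not the diatonic iii (G#m). Borrowed into E major it is written bIIImaj7.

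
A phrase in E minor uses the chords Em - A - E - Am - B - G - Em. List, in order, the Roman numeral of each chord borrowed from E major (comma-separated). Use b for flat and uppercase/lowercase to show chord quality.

The diatonic triads in E minor (with V from harmonic minor) are Em, F#dim, G, Am, B, C, D. Of the given chords, Em, Am, B and G are diatonic. But A (A–C#–E) is foreign: the diatonic iv on degree 4 is Am, whereas A comes from E major. It is labeled IV. E (E–G#–B) doesn't fit — on degree 1 E minor would have Em (i). E is the degree-1 chord of E major, so it is the borrowed I.

IV, I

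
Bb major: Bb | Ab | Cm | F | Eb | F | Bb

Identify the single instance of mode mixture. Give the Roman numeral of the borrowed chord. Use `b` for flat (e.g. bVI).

bVII

Bb major has the diatonic set Bb, Cm, Dm, Eb, F, Gm, Adim. Bb, Cm, F and Eb are all diatonic. But Ab (Ab–C–Eb) is foreign: the diatonic vii° on degree 7 is Adim, whereas Ab comes from Bb minor. It is labeled bVII.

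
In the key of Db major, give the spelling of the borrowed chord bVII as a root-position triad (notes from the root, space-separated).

The root of bVII is the lowered 7th degree: C becomes Cb. Stacking thirds in Db minor on Cb gives Cb–Eb–Gb.

Cb Eb Gb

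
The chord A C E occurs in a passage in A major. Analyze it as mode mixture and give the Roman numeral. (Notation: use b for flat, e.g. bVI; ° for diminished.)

A is scale degree 1 in A major. Diatonically A major has A (I) on that degree; A–C–E is instead the minor chord native to A minor, so it takes the label i.

i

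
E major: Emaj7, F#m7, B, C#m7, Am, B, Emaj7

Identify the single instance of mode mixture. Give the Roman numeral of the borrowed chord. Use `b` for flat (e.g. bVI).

The diatonic triads in E major are E, F#m, G#m, A, B, C#m, D#dim. Emaj7, F#m7, B and C#m7 all belong to that set. But Am (A–C–E) is foreign: the diatonic IV on degree 4 is A, whereas Am comes from E minor. It is labeled iv.

iv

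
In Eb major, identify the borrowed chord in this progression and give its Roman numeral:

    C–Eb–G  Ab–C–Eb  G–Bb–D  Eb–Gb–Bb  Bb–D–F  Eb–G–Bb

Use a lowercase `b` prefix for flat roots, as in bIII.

The diatonic triads in Eb major are Eb, Fm, Gm, Ab, Bb, Cm, Ddim. C–Eb–G = Cm, Ab–C–Eb = Ab, G–Bb–D = Gm, Bb–D–F = Bb and Eb–G–Bb = Eb are all diatonic. Eb–Gb–Bb doesn't fit — on degree 1 Eb major would have Eb (I). Ebm is the degree-1 chord of Eb minor, so it is the borrowed i.

i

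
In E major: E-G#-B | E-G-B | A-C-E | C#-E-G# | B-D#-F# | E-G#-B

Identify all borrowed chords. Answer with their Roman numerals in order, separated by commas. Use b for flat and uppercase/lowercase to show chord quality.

E major has the diatonic set E, F#m, G#m, A, B, C#m, D#dim. E–G#–B = E, C#–E–G# = C#m and B–D#–F# = B are all diatonic. But E–G–B is foreign: the diatonic I on degree 1 is E, whereas Em comes from E minor. It is labeled i. A–C–E doesn't fit — on degree 4 E major would have A (IV). Am is the degree-4 chord of E minor, so it is the borrowed iv.

i, iv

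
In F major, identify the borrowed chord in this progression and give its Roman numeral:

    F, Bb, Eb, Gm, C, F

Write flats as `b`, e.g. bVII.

bVII

In F major the diatonic chords are F, Gm, Am, Bb, C, Dm, Edim. F, Bb, Gm and C are all diatonic. But Eb (Eb–G–Bb) is foreign: the diatonic vii° on degree 7 is Edim, whereas Eb comes from F minor. It is labeled bVII.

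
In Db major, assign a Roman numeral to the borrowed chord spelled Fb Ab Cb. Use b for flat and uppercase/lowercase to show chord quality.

bIII

In Db major scale degree 3 is F; Fb is its lowered form, from Db minor. Fb–Ab–Cb is a major chord — the form found in Db minor, not the diatonic iii (Fm). Borrowed into Db major it is written bIII.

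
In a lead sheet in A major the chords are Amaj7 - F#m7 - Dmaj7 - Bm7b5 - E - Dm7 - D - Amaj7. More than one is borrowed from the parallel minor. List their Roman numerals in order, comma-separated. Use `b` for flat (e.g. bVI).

In A major the diatonic chords are A, Bm, C#m, D, E, F#m, G#dim. Amaj7, F#m7, Dmaj7, E and D all belong to that set. Bm7b5 (B–D–F–A) doesn't fit — on degree 2 A major would have Bm (ii). Bm7b5 is the degree-2 chord of A minor, so it is the borrowed iiø7. Dm7 (D–F–A–C) doesn't fit — on degree 4 A major would have D (IV). Dm7 is the degree-4 chord of A minor, so it is the borrowed iv7.

iiø7, iv7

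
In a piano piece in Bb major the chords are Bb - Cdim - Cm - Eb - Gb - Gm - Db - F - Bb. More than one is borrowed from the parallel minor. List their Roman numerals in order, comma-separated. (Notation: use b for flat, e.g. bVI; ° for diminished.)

ii°, bVI, bIII

Bb major has the diatonic set Bb, Cm, Dm, Eb, F, Gm, Adim. Bb, Cm, Eb, Gm and F are all diatonic. But Cdim (C–Eb–Gb) is foreign: the diatonic ii on degree 2 is Cm, whereas Cdim comes from Bb minor. It is labeled ii°. But Gb (Gb–Bb–Db) is foreign: the diatonic vi on degree 6 is Gm, whereas Gb comes from Bb minor. It is labeled bVI. But Db (Db–F–Ab) is foreign: the diatonic iii on degree 3 is Dm, whereas Db comes from Bb minor. It is labeled bIII.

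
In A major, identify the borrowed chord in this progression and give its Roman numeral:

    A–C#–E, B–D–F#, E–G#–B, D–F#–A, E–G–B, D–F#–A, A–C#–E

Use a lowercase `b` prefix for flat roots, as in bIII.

In A major the diatonic chords are A, Bm, C#m, D, E, F#m, G#dim. A–C#–E = A, B–D–F# = Bm, E–G#–B = E and D–F#–A = D all belong to that set. But E–G–B is foreign: the diatonic V on degree 5 is E, whereas Em comes from A minor. It is labeled v.

v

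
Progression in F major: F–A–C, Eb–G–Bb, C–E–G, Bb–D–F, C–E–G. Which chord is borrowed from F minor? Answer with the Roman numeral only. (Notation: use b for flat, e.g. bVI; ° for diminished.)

In F major the diatonic chords are F, Gm, Am, Bb, C, Dm, Edim. F–A–C = F, C–E–G = C and Bb–D–F = Bb are all diatonic. But Eb–G–Bb is foreign: the diatonic vii° on degree 7 is Edim, whereas Eb comes from F minor. It is labeled bVII.

bVII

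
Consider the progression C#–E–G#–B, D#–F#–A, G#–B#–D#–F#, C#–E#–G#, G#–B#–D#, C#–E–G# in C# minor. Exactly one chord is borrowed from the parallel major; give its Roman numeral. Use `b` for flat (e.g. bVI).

In C# minor (with V from harmonic minor) the diatonic chords are C#m, D#dim, E, F#m, G#, A, B. C#–E–G#–B = C#m7, D#–F#–A = D#dim, G#–B#–D#–F# = G#7, G#–B#–D# = G# and C#–E–G# = C#m all belong to that set. C#–E#–G# doesn't fit — on degree 1 C# minor would have C#m (i). C# is the degree-1 chord of C# major, so it is the borrowed I.

I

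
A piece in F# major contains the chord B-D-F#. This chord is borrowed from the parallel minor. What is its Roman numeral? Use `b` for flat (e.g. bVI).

iv

The root B is the diatonic 4th degree of F# major; the borrowing shows in the chord quality. The diatonic chord on degree 4 would be B (IV), but B–D–F# is the minor chord from F# minor. As a borrowed chord it is labeled iv.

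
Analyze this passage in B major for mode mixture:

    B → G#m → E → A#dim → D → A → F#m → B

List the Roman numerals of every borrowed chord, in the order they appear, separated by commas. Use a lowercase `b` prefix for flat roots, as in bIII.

bIII, bVII, v

The diatonic triads in B major are B, C#m, D#m, E, F#, G#m, A#dim. B, G#m, E and A#dim are all diatonic. D (D–F#–A) is not: scale degree 3 in B major carries D#m (iii). In B minor the chord on that degree is D, so here it functions as bIII, borrowed from the parallel minor. But A (A–C#–E) is foreign: the diatonic vii° on degree 7 is A#dim, whereas A comes from B minor. It is labeled bVII. F#m (F#–A–C#) doesn't fit — on degree 5 B major would have F# (V). F#m is the degree-5 chord of B minor, so it is the borrowed v.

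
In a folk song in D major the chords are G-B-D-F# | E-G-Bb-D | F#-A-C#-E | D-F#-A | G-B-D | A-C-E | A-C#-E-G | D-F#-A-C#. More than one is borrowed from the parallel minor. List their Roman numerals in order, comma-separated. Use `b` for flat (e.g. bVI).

D major has the diatonic set D, Em, F#m, G, A, Bm, C#dim. Of the given chords, G–B–D–F# = Gmaj7, F#–A–C#–E = F#m7, D–F#–A = D, G–B–D = G, A–C#–E–G = A7 and D–F#–A–C# = Dmaj7 are diatonic. E–G–Bb–D is not: scale degree 2 in D major carries Em (ii). In D minor the chord on that degree is Em7b5, so here it functions as iiø7, borrowed from the parallel minor. A–C–E is not: scale degree 5 in D major carries A (V). In D minor the chord on that degree is Am, so here it functions as v, borrowed from the parallel minor.

iiø7, v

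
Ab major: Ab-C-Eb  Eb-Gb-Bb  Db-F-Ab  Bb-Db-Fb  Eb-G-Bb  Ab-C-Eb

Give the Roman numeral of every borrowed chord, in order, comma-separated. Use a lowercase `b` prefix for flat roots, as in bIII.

v, ii°

In Ab major the diatonic chords are Ab, Bbm, Cm, Db, Eb, Fm, Gdim. Ab–C–Eb = Ab, Db–F–Ab = Db and Eb–G–Bb = Eb are all diatonic. Eb–Gb–Bb doesn't fit — on degree 5 Ab major would have Eb (V). Ebm is the degree-5 chord of Ab minor, so it is the borrowed v. Bb–Db–Fb is not: scale degree 2 in Ab major carries Bbm (ii). In Ab minor the chord on that degree is Bbdim, so here it functions as ii°, borrowed from the parallel minor.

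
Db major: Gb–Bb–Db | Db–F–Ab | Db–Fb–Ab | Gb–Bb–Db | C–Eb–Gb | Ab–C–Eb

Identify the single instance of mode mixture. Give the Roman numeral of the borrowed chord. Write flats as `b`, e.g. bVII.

i

In Db major the diatonic chords are Db, Ebm, Fm, Gb, Ab, Bbm, Cdim. Gb–Bb–Db = Gb, Db–F–Ab = Db, C–Eb–Gb = Cdim and Ab–C–Eb = Ab all belong to that set. Db–Fb–Ab is not: scale degree 1 in Db major carries Db (I). In Db minor the chord on that degree is Dbm, so here it functions as i, borrowed from the parallel minor.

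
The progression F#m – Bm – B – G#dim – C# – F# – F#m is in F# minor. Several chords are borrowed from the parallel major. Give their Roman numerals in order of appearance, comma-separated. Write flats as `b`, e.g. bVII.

The diatonic triads in F# minor (with V from harmonic minor) are F#m, G#dim, A, Bm, C#, D, E. F#m, Bm, G#dim and C# all belong to that set. But B (B–D#–F#) is foreign: the diatonic iv on degree 4 is Bm, whereas B comes from F# major. It is labeled IV. F# (F#–A#–C#) doesn't fit — on degree 1 F# minor would have F#m (i). F# is the degree-1 chord of F# major, so it is the borrowed I.

IV, I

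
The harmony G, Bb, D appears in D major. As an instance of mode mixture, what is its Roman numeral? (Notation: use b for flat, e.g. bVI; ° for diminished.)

iv

G is scale degree 4 in D major. G–Bb–D is a minor chord — the form found in D minor, not the diatonic IV (G). Borrowed into D major it is written iv.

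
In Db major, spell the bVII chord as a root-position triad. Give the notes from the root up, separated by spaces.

Cb Eb Gb

Scale degree 7 in Db major is C. bVII uses the lowered form, Cb, taken from Db minor. In Db minor the chord on Cb is Cb–Eb–Gb.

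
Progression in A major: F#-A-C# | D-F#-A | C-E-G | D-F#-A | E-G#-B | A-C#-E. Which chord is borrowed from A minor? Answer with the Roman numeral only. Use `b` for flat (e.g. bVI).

In A major the diatonic chords are A, Bm, C#m, D, E, F#m, G#dim. F#–A–C# = F#m, D–F#–A = D, E–G#–B = E and A–C#–E = A are all diatonic. C–E–G doesn't fit — on degree 3 A major would have C#m (iii). C is the degree-3 chord of A minor, so it is the borrowed bIII.

bIII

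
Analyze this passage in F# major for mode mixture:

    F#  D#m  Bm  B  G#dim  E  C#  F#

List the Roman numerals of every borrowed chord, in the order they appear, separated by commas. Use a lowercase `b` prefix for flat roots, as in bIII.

The diatonic triads in F# major are F#, G#m, A#m, B, C#, D#m, E#dim. F#, D#m, B and C# all belong to that set. But Bm (B–D–F#) is foreign: the diatonic IV on degree 4 is B, whereas Bm comes from F# minor. It is labeled iv. G#dim (G#–B–D) doesn't fit — on degree 2 F# major would have G#m (ii). G#dim is the degree-2 chord of F# minor, so it is the borrowed ii°. But E (E–G#–B) is foreign: the diatonic vii° on degree 7 is E#dim, whereas E comes from F# minor. It is labeled bVII.

iv, ii°, bVII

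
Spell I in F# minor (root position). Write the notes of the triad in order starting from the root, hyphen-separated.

F#-A#-C#

I is built on scale degree 1, which is F# in both F# minor and its parallel. In F# major the chord on F# is F#–A#–C#.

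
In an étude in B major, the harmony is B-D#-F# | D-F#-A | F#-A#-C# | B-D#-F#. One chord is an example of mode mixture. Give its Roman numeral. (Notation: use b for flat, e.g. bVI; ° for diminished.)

bIII

In B major the diatonic chords are B, C#m, D#m, E, F#, G#m, A#dim. B–D#–F# = B and F#–A#–C# = F# both belong to that set. D–F#–A doesn't fit — on degree 3 B major would have D#m (iii). D is the degree-3 chord of B minor, so it is the borrowed bIII.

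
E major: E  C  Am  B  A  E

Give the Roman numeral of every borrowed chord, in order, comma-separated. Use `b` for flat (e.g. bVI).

The diatonic triads in E major are E, F#m, G#m, A, B, C#m, D#dim. E, B and A are all diatonic. But C (C–E–G) is foreign: the diatonic vi on degree 6 is C#m, whereas C comes from E minor. It is labeled bVI. Am (A–C–E) is not: scale degree 4 in E major carries A (IV). In E minor the chord on that degree is Am, so here it functions as iv, borrowed from the parallel minor.

bVI, iv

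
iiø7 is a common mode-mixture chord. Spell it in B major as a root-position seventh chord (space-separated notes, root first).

C# E G B

The root, C#, is scale degree 2 — the same note in B major and B minor; only the chord quality changes. Stacking thirds in B minor on C# gives C#–E–G–B.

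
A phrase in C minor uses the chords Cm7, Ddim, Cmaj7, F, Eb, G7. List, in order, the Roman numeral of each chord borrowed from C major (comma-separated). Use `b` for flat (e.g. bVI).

In C minor (with V from harmonic minor) the diatonic chords are Cm, Ddim, Eb, Fm, G, Ab, Bb. Cm7, Ddim, Eb and G7 all belong to that set. But Cmaj7 (C–E–G–B) is foreign: the diatonic i on degree 1 is Cm, whereas Cmaj7 comes from C major. It is labeled Imaj7. F (F–A–C) doesn't fit — on degree 4 C minor would have Fm (iv). F is the degree-4 chord of C major, so it is the borrowed IV.

Imaj7, IV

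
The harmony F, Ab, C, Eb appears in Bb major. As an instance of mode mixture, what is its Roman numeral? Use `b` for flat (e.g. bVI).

v7

The root F is the diatonic 5th degree of Bb major; the borrowing shows in the chord quality. The diatonic chord on degree 5 would be F (V), but F–Ab–C–Eb is the minor-seventh chord from Bb minor. As a borrowed chord it is labeled v7.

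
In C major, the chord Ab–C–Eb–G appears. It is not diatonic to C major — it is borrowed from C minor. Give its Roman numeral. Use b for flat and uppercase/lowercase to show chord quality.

Ab is the lowered form of scale degree 6 in C major (the diatonic degree 6 is A). Diatonically C major has Am (vi) on that degree; Ab–C–Eb–G is instead the major-seventh chord native to C minor, so it takes the label bVImaj7.

bVImaj7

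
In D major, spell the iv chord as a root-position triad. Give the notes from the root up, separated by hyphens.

G-Bb-D

The root, G, is scale degree 4 — the same note in D major and D minor; only the chord quality changes. In D minor the chord on G is G–Bb–D.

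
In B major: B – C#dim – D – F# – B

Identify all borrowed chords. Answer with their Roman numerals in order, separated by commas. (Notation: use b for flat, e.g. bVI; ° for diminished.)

B major has the diatonic set B, C#m, D#m, E, F#, G#m, A#dim. B and F# both belong to that set. C#dim (C#–E–G) is not: scale degree 2 in B major carries C#m (ii). In B minor the chord on that degree is C#dim, so here it functions as ii°, borrowed from the parallel minor. D (D–F#–A) doesn't fit — on degree 3 B major would have D#m (iii). D is the degree-3 chord of B minor, so it is the borrowed bIII.

ii°, bIII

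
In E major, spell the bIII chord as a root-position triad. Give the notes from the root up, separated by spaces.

G B D

bIII is built on the lowered scale degree 3. In E major degree 3 is G#; lowered it becomes G. Building the major chord from the parallel minor on G: G–B–D.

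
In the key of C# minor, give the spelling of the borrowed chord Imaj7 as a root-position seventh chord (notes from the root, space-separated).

Imaj7 is built on scale degree 1, which is C# in both C# minor and its parallel. In C# major the chord on C# is C#–E#–G#–B#.

C# E# G# B#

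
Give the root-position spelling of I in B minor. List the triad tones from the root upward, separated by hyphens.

B-D#-F#

I is built on scale degree 1, which is B in both B minor and its parallel. In B major the chord on B is B–D#–F#.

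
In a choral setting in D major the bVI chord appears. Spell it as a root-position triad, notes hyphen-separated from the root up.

Bb-D-F

Scale degree 6 in D major is B. bVI uses the lowered form, Bb, taken from D minor. Stacking thirds in D minor on Bb gives Bb–D–F.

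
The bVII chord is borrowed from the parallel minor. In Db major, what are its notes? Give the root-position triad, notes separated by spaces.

The root of bVII is the lowered 7th degree: C becomes Cb. Building the major chord from the parallel minor on Cb: Cb–Eb–Gb.

Cb Eb Gb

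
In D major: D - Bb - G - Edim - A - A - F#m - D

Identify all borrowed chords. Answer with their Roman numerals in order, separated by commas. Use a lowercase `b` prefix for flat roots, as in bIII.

bVI, ii°

D major has the diatonic set D, Em, F#m, G, A, Bm, C#dim. D, G, A and F#m all belong to that set. Bb (Bb–D–F) doesn't fit — on degree 6 D major would have Bm (vi). Bb is the degree-6 chord of D minor, so it is the borrowed bVI. Edim (E–G–Bb) is not: scale degree 2 in D major carries Em (ii). In D minor the chord on that degree is Edim, so here it functions as ii°, borrowed from the parallel minor.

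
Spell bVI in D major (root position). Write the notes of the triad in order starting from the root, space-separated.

Bb D F

bVI is built on the lowered scale degree 6. In D major degree 6 is B; lowered it becomes Bb. Building the major chord from the parallel minor on Bb: Bb–D–F.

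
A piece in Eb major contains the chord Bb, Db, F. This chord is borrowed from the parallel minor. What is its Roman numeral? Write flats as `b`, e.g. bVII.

v

Bb is scale degree 5 in Eb major. Diatonically Eb major has Bb (V) on that degree; Bb–Db–F is instead the minor chord native to Eb minor, so it takes the label v.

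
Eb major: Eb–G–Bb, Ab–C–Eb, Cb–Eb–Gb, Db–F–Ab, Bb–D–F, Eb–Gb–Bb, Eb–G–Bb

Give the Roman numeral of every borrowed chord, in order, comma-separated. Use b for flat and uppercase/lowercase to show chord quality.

bVI, bVII, i

The diatonic triads in Eb major are Eb, Fm, Gm, Ab, Bb, Cm, Ddim. Of the given chords, Eb–G–Bb = Eb, Ab–C–Eb = Ab and Bb–D–F = Bb are diatonic. But Cb–Eb–Gb is foreign: the diatonic vi on degree 6 is Cm, whereas Cb comes from Eb minor. It is labeled bVI. But Db–F–Ab is foreign: the diatonic vii° on degree 7 is Ddim, whereas Db comes from Eb minor. It is labeled bVII. But Eb–Gb–Bb is foreign: the diatonic I on degree 1 is Eb, whereas Ebm comes from Eb minor. It is labeled i.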